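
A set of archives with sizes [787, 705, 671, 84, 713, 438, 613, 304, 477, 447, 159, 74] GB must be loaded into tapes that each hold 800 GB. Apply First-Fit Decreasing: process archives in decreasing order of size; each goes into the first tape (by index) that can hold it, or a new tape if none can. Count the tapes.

8

Sorted descending: 787, 713, 705, 671, 613, 477, 447, 438, 304, 159, 84, 74.
tape 1: place 787 GB, 13 GB left
tape 2: place 713 GB, 87 GB left
tape 3: place 705 GB, 95 GB left
tape 4: place 671 GB, 129 GB left
tape 5: place 613 GB, 187 GB left
tape 6: place 477 GB, 323 GB left
tape 7: place 447 GB, 353 GB left
tape 8: place 438 GB, 362 GB left
tape 6: place 304 GB, 19 GB left
tape 5: place 159 GB, 28 GB left
tape 2: place 84 GB, 3 GB left
tape 3: place 74 GB, 21 GB left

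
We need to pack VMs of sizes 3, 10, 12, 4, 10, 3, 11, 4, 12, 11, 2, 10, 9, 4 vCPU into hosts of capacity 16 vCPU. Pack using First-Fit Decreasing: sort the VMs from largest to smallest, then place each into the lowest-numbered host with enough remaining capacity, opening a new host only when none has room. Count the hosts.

8 hosts

Sorted descending: 12, 12, 11, 11, 10, 10, 10, 9, 4, 4, 4, 3, 3, 2.
12 vCPU → host 1 (remaining 4 vCPU)
12 vCPU → host 2 (remaining 4 vCPU)
11 vCPU → host 3 (remaining 5 vCPU)
11 vCPU → host 4 (remaining 5 vCPU)
10 vCPU → host 5 (remaining 6 vCPU)
10 vCPU → host 6 (remaining 6 vCPU)
10 vCPU → host 7 (remaining 6 vCPU)
9 vCPU → host 8 (remaining 7 vCPU)
4 vCPU → host 1 (remaining 0 vCPU)
4 vCPU → host 2 (remaining 0 vCPU)
4 vCPU → host 3 (remaining 1 vCPU)
3 vCPU → host 4 (remaining 2 vCPU)
3 vCPU → host 5 (remaining 3 vCPU)
2 vCPU → host 4 (remaining 0 vCPU)
Final hosts: [12,4] [12,4] [11,4] [11,3,2] [10,3] [10] [10] [9].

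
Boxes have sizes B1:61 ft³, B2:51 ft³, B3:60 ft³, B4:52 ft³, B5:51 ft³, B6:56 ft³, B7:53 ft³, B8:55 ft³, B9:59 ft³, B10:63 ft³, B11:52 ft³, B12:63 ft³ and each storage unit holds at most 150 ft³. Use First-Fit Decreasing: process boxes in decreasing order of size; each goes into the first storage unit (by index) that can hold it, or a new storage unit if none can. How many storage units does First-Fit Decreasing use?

6

Sorted descending: 63, 63, 61, 60, 59, 56, 55, 53, 52, 52, 51, 51.
Put 63 ft³ in storage unit 1; 87 ft³ remain.
Put 63 ft³ in storage unit 1; 24 ft³ remain.
Put 61 ft³ in storage unit 2; 89 ft³ remain.
Put 60 ft³ in storage unit 2; 29 ft³ remain.
Put 59 ft³ in storage unit 3; 91 ft³ remain.
Put 56 ft³ in storage unit 3; 35 ft³ remain.
Put 55 ft³ in storage unit 4; 95 ft³ remain.
Put 53 ft³ in storage unit 4; 42 ft³ remain.
Put 52 ft³ in storage unit 5; 98 ft³ remain.
Put 52 ft³ in storage unit 5; 46 ft³ remain.
Put 51 ft³ in storage unit 6; 99 ft³ remain.
Put 51 ft³ in storage unit 6; 48 ft³ remain.
Final storage units: [63,63] [61,60] [59,56] [55,53] [52,52] [51,51].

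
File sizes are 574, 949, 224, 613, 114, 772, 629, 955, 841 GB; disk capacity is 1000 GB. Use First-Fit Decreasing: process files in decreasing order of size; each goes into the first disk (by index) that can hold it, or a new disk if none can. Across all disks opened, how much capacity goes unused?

1329

Sorted descending: 955, 949, 841, 772, 629, 613, 574, 224, 114.
disk 1: place 955 GB, 45 GB left
disk 2: place 949 GB, 51 GB left
disk 3: place 841 GB, 159 GB left
disk 4: place 772 GB, 228 GB left
disk 5: place 629 GB, 371 GB left
disk 6: place 613 GB, 387 GB left
disk 7: place 574 GB, 426 GB left
disk 4: place 224 GB, 4 GB left
disk 3: place 114 GB, 45 GB left
7 disks × 1000 GB = 7000 GB; used 5671 GB; unused 1329 GB.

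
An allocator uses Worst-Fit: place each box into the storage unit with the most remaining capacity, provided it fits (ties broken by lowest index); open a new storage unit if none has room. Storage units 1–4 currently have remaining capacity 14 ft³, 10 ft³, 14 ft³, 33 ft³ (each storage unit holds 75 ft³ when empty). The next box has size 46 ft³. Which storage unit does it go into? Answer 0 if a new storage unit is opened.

No storage unit has ≥ 46 ft³ free, so a new storage unit is opened.

0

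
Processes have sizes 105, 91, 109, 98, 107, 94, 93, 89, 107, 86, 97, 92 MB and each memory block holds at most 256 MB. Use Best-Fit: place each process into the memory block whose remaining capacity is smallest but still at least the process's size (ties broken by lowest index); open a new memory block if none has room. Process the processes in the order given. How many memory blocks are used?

6

105 MB → memory block 1 (remaining 151 MB)
91 MB → memory block 1 (remaining 60 MB)
109 MB → memory block 2 (remaining 147 MB)
98 MB → memory block 2 (remaining 49 MB)
107 MB → memory block 3 (remaining 149 MB)
94 MB → memory block 3 (remaining 55 MB)
93 MB → memory block 4 (remaining 163 MB)
89 MB → memory block 4 (remaining 74 MB)
107 MB → memory block 5 (remaining 149 MB)
86 MB → memory block 5 (remaining 63 MB)
97 MB → memory block 6 (remaining 159 MB)
92 MB → memory block 6 (remaining 67 MB)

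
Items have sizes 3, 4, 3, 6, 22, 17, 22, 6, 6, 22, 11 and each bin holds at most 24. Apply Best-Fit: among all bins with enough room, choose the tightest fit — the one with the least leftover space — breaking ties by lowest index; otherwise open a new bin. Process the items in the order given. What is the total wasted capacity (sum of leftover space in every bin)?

22

Put 3 in bin 1; 21 remain.
Put 4 in bin 1; 17 remain.
Put 3 in bin 1; 14 remain.
Put 6 in bin 1; 8 remain.
Put 22 in bin 2; 2 remain.
Put 17 in bin 3; 7 remain.
Put 22 in bin 4; 2 remain.
Put 6 in bin 3; 1 remain.
Put 6 in bin 1; 2 remain.
Put 22 in bin 5; 2 remain.
Put 11 in bin 6; 13 remain.
6 bins × 24 = 144; used 122; unused 22.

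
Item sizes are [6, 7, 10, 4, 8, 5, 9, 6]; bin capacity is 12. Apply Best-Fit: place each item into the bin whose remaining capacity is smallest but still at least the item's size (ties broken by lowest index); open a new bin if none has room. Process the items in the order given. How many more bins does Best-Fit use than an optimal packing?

Best-Fit: [6,5] [7,4] [10] [8] [9] [6] → 6 bins.
Total size 55; any packing needs at least ⌈55/12⌉ = 5 bins.
An optimal packing achieves that bound: [10] [9] [8,4] [7,5] [6,6] → 5 bins.
Excess: 6 − 5 = 1.

1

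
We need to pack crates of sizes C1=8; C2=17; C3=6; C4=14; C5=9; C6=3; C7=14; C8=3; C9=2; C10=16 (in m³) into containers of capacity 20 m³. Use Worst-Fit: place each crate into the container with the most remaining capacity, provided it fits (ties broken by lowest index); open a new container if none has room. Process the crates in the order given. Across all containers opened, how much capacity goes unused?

container 1: place C1 (8 m³), 12 m³ left
container 2: place C2 (17 m³), 3 m³ left
container 1: place C3 (6 m³), 6 m³ left
container 3: place C4 (14 m³), 6 m³ left
container 4: place C5 (9 m³), 11 m³ left
container 4: place C6 (3 m³), 8 m³ left
container 5: place C7 (14 m³), 6 m³ left
container 4: place C8 (3 m³), 5 m³ left
container 1: place C9 (2 m³), 4 m³ left
container 6: place C10 (16 m³), 4 m³ left
6 containers × 20 m³ = 120 m³; used 92 m³; unused 28 m³.

28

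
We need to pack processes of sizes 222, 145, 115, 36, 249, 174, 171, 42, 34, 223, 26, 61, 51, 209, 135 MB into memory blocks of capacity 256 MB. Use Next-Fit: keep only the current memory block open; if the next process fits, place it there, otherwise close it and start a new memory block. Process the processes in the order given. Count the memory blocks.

10

222 MB → memory block 1 (remaining 34 MB)
145 MB → memory block 2 (remaining 111 MB)
115 MB → memory block 3 (remaining 141 MB)
36 MB → memory block 3 (remaining 105 MB)
249 MB → memory block 4 (remaining 7 MB)
174 MB → memory block 5 (remaining 82 MB)
171 MB → memory block 6 (remaining 85 MB)
42 MB → memory block 6 (remaining 43 MB)
34 MB → memory block 6 (remaining 9 MB)
223 MB → memory block 7 (remaining 33 MB)
26 MB → memory block 7 (remaining 7 MB)
61 MB → memory block 8 (remaining 195 MB)
51 MB → memory block 8 (remaining 144 MB)
209 MB → memory block 9 (remaining 47 MB)
135 MB → memory block 10 (remaining 121 MB)
Final memory blocks: [222] [145] [115,36] [249] [174] [171,42,34] [223,26] [61,51] [209] [135].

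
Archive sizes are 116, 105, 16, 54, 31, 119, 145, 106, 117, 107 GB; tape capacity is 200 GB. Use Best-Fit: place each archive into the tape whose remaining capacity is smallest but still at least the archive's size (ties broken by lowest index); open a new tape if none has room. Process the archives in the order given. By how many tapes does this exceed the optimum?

Best-Fit: [116,16,54] [105,31] [119] [145] [106] [117] [107] → 7 tapes.
7 archives exceed 100 GB (half the capacity), and no two of those can share a tape, so at least 7 tapes are needed.
So 7 is already optimal.

0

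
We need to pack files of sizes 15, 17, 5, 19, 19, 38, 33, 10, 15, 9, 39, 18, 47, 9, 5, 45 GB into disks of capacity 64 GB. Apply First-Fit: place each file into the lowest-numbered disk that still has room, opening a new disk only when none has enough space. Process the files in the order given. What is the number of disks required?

6

15 GB → disk 1 (remaining 49 GB)
17 GB → disk 1 (remaining 32 GB)
5 GB → disk 1 (remaining 27 GB)
19 GB → disk 1 (remaining 8 GB)
19 GB → disk 2 (remaining 45 GB)
38 GB → disk 2 (remaining 7 GB)
33 GB → disk 3 (remaining 31 GB)
10 GB → disk 3 (remaining 21 GB)
15 GB → disk 3 (remaining 6 GB)
9 GB → disk 4 (remaining 55 GB)
39 GB → disk 4 (remaining 16 GB)
18 GB → disk 5 (remaining 46 GB)
47 GB → disk 6 (remaining 17 GB)
9 GB → disk 4 (remaining 7 GB)
5 GB → disk 1 (remaining 3 GB)
45 GB → disk 5 (remaining 1 GB)
Final disks: [15,17,5,19,5] [19,38] [33,10,15] [9,39,9] [18,45] [47].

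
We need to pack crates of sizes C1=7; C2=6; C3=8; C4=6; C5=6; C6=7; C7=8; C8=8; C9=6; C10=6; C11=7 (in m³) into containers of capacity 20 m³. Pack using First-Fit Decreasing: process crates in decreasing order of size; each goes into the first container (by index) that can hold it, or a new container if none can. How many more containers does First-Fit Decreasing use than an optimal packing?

First-Fit Decreasing: [8,8] [8,7] [7,7,6] [6,6,6] [6] → 5 containers.
Total size 75 m³; any packing needs at least ⌈75/20⌉ = 4 containers.
An optimal packing achieves that bound: [8,8] [8,6,6] [7,7,6] [7,6,6] → 4 containers.
Excess: 5 − 4 = 1.

1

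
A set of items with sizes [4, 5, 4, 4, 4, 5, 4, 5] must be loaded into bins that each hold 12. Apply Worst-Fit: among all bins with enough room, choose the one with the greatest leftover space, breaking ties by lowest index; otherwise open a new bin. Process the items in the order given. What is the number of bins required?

bin 1: place 4, 8 left
bin 1: place 5, 3 left
bin 2: place 4, 8 left
bin 2: place 4, 4 left
bin 2: place 4, 0 left
bin 3: place 5, 7 left
bin 3: place 4, 3 left
bin 4: place 5, 7 left
Final bins: [4,5] [4,4,4] [5,4] [5].

4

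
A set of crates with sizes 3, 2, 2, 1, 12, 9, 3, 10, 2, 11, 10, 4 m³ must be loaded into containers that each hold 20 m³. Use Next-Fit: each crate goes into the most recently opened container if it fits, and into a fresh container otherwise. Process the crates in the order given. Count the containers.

5 containers

container 1: place 3 m³, 17 m³ left
container 1: place 2 m³, 15 m³ left
container 1: place 2 m³, 13 m³ left
container 1: place 1 m³, 12 m³ left
container 1: place 12 m³, 0 m³ left
container 2: place 9 m³, 11 m³ left
container 2: place 3 m³, 8 m³ left
container 3: place 10 m³, 10 m³ left
container 3: place 2 m³, 8 m³ left
container 4: place 11 m³, 9 m³ left
container 5: place 10 m³, 10 m³ left
container 5: place 4 m³, 6 m³ left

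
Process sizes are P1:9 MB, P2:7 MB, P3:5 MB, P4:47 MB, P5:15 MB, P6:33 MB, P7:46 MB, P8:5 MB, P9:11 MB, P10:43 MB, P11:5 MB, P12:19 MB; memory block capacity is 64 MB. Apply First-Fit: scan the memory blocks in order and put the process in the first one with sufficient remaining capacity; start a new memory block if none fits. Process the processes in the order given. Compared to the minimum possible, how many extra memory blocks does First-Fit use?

First-Fit: [9,7,5,15,5,11,5] [47] [33,19] [46] [43] → 5 memory blocks.
Total size 245 MB; any packing needs at least ⌈245/64⌉ = 4 memory blocks.
An optimal packing achieves that bound: [47,15] [46,11,7] [43,19] [33,9,5,5,5] → 4 memory blocks.
Excess: 5 − 4 = 1.

1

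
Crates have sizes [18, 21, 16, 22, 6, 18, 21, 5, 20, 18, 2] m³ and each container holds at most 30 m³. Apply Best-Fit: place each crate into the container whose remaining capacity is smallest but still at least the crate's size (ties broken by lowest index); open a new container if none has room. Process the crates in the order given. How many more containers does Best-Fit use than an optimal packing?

0

Best-Fit: [18] [21,5] [16] [22,6,2] [18] [21] [20] [18] → 8 containers.
8 crates exceed 15 m³ (half the capacity), and no two of those can share a container, so at least 8 containers are needed.
So 8 is already optimal.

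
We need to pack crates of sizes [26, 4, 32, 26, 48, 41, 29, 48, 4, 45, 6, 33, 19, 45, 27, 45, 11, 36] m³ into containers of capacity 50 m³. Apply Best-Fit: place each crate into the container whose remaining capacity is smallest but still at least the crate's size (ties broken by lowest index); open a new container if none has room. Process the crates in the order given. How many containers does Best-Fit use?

13 containers

container 1: place 26 m³, 24 m³ left
container 1: place 4 m³, 20 m³ left
container 2: place 32 m³, 18 m³ left
container 3: place 26 m³, 24 m³ left
container 4: place 48 m³, 2 m³ left
container 5: place 41 m³, 9 m³ left
container 6: place 29 m³, 21 m³ left
container 7: place 48 m³, 2 m³ left
container 5: place 4 m³, 5 m³ left
container 8: place 45 m³, 5 m³ left
container 2: place 6 m³, 12 m³ left
container 9: place 33 m³, 17 m³ left
container 1: place 19 m³, 1 m³ left
container 10: place 45 m³, 5 m³ left
container 11: place 27 m³, 23 m³ left
container 12: place 45 m³, 5 m³ left
container 2: place 11 m³, 1 m³ left
container 13: place 36 m³, 14 m³ left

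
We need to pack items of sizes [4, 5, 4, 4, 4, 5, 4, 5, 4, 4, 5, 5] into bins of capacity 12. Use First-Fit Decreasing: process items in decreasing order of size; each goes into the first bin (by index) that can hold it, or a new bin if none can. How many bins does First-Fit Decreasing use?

Sorted descending: 5, 5, 5, 5, 5, 4, 4, 4, 4, 4, 4, 4.
Put 5 in bin 1; 7 remain.
Put 5 in bin 1; 2 remain.
Put 5 in bin 2; 7 remain.
Put 5 in bin 2; 2 remain.
Put 5 in bin 3; 7 remain.
Put 4 in bin 3; 3 remain.
Put 4 in bin 4; 8 remain.
Put 4 in bin 4; 4 remain.
Put 4 in bin 4; 0 remain.
Put 4 in bin 5; 8 remain.
Put 4 in bin 5; 4 remain.
Put 4 in bin 5; 0 remain.

5 bins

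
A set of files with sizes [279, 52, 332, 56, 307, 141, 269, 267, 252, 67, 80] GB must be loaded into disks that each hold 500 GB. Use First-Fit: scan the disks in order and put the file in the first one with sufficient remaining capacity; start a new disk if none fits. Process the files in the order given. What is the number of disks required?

disk 1: place 279 GB, 221 GB left
disk 1: place 52 GB, 169 GB left
disk 2: place 332 GB, 168 GB left
disk 1: place 56 GB, 113 GB left
disk 3: place 307 GB, 193 GB left
disk 2: place 141 GB, 27 GB left
disk 4: place 269 GB, 231 GB left
disk 5: place 267 GB, 233 GB left
disk 6: place 252 GB, 248 GB left
disk 1: place 67 GB, 46 GB left
disk 3: place 80 GB, 113 GB left

6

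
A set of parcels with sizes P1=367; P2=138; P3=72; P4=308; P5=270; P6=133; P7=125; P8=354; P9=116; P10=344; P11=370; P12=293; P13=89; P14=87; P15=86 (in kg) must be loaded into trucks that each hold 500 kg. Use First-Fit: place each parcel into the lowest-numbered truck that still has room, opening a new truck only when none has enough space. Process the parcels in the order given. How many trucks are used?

Put P1 (367 kg) in truck 1; 133 kg remain.
Put P2 (138 kg) in truck 2; 362 kg remain.
Put P3 (72 kg) in truck 1; 61 kg remain.
Put P4 (308 kg) in truck 2; 54 kg remain.
Put P5 (270 kg) in truck 3; 230 kg remain.
Put P6 (133 kg) in truck 3; 97 kg remain.
Put P7 (125 kg) in truck 4; 375 kg remain.
Put P8 (354 kg) in truck 4; 21 kg remain.
Put P9 (116 kg) in truck 5; 384 kg remain.
Put P10 (344 kg) in truck 5; 40 kg remain.
Put P11 (370 kg) in truck 6; 130 kg remain.
Put P12 (293 kg) in truck 7; 207 kg remain.
Put P13 (89 kg) in truck 3; 8 kg remain.
Put P14 (87 kg) in truck 6; 43 kg remain.
Put P15 (86 kg) in truck 7; 121 kg remain.

7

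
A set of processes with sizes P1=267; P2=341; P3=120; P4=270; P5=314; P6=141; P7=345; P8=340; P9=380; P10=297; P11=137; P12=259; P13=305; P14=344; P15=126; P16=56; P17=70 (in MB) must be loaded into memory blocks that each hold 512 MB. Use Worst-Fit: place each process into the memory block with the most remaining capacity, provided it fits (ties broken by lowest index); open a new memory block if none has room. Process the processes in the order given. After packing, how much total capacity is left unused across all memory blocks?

1520

P1 (267 MB) → memory block 1 (remaining 245 MB)
P2 (341 MB) → memory block 2 (remaining 171 MB)
P3 (120 MB) → memory block 1 (remaining 125 MB)
P4 (270 MB) → memory block 3 (remaining 242 MB)
P5 (314 MB) → memory block 4 (remaining 198 MB)
P6 (141 MB) → memory block 3 (remaining 101 MB)
P7 (345 MB) → memory block 5 (remaining 167 MB)
P8 (340 MB) → memory block 6 (remaining 172 MB)
P9 (380 MB) → memory block 7 (remaining 132 MB)
P10 (297 MB) → memory block 8 (remaining 215 MB)
P11 (137 MB) → memory block 8 (remaining 78 MB)
P12 (259 MB) → memory block 9 (remaining 253 MB)
P13 (305 MB) → memory block 10 (remaining 207 MB)
P14 (344 MB) → memory block 11 (remaining 168 MB)
P15 (126 MB) → memory block 9 (remaining 127 MB)
P16 (56 MB) → memory block 10 (remaining 151 MB)
P17 (70 MB) → memory block 4 (remaining 128 MB)
11 memory blocks × 512 MB = 5632 MB; used 4112 MB; unused 1520 MB.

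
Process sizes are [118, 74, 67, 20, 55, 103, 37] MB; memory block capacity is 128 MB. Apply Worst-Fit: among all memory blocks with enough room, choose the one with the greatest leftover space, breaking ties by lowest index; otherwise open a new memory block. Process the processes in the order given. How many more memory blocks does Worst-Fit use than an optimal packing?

1

Worst-Fit: [118] [74] [67,20] [55,37] [103] → 5 memory blocks.
Total size 474 MB; any packing needs at least ⌈474/128⌉ = 4 memory blocks.
An optimal packing achieves that bound: [118] [103,20] [74,37] [67,55] → 4 memory blocks.
Excess: 5 − 4 = 1.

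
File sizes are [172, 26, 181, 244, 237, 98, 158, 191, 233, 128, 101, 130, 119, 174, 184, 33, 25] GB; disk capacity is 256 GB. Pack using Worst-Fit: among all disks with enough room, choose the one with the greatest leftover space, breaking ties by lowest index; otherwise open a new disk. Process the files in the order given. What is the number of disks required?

11

Put 172 GB in disk 1; 84 GB remain.
Put 26 GB in disk 1; 58 GB remain.
Put 181 GB in disk 2; 75 GB remain.
Put 244 GB in disk 3; 12 GB remain.
Put 237 GB in disk 4; 19 GB remain.
Put 98 GB in disk 5; 158 GB remain.
Put 158 GB in disk 5; 0 GB remain.
Put 191 GB in disk 6; 65 GB remain.
Put 233 GB in disk 7; 23 GB remain.
Put 128 GB in disk 8; 128 GB remain.
Put 101 GB in disk 8; 27 GB remain.
Put 130 GB in disk 9; 126 GB remain.
Put 119 GB in disk 9; 7 GB remain.
Put 174 GB in disk 10; 82 GB remain.
Put 184 GB in disk 11; 72 GB remain.
Put 33 GB in disk 10; 49 GB remain.
Put 25 GB in disk 2; 50 GB remain.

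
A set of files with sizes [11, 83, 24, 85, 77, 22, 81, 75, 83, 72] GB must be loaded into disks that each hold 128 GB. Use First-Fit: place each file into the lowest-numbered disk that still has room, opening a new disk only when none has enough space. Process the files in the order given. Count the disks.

7 disks

11 GB → disk 1 (remaining 117 GB)
83 GB → disk 1 (remaining 34 GB)
24 GB → disk 1 (remaining 10 GB)
85 GB → disk 2 (remaining 43 GB)
77 GB → disk 3 (remaining 51 GB)
22 GB → disk 2 (remaining 21 GB)
81 GB → disk 4 (remaining 47 GB)
75 GB → disk 5 (remaining 53 GB)
83 GB → disk 6 (remaining 45 GB)
72 GB → disk 7 (remaining 56 GB)
Final disks: [11,83,24] [85,22] [77] [81] [75] [83] [72].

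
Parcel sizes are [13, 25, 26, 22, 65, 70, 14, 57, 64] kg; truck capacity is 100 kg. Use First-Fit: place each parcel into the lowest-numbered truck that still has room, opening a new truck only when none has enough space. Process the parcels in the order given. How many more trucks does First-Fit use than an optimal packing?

First-Fit: [13,25,26,22,14] [65] [70] [57] [64] → 5 trucks.
Total size 356 kg; any packing needs at least ⌈356/100⌉ = 4 trucks.
An optimal packing achieves that bound: [70,26] [65,25] [64,22,14] [57,13] → 4 trucks.
Excess: 5 − 4 = 1.

1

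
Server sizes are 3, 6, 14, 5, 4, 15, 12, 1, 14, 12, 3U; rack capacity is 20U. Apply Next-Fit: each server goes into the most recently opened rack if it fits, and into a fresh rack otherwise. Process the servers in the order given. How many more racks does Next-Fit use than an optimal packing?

Next-Fit: [3,6] [14,5] [4,15] [12,1] [14] [12,3] → 6 racks.
Total size 89U; any packing needs at least ⌈89/20⌉ = 5 racks.
An optimal packing achieves that bound: [15,5] [14,6] [14,4,1] [12,3,3] [12] → 5 racks.
Excess: 6 − 5 = 1.

1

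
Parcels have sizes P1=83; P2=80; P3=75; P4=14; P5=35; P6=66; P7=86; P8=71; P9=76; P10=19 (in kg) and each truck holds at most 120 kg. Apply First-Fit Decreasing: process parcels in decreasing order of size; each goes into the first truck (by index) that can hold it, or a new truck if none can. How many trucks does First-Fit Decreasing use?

Sorted descending: 86, 83, 80, 76, 75, 71, 66, 35, 19, 14.
86 kg → truck 1 (remaining 34 kg)
83 kg → truck 2 (remaining 37 kg)
80 kg → truck 3 (remaining 40 kg)
76 kg → truck 4 (remaining 44 kg)
75 kg → truck 5 (remaining 45 kg)
71 kg → truck 6 (remaining 49 kg)
66 kg → truck 7 (remaining 54 kg)
35 kg → truck 2 (remaining 2 kg)
19 kg → truck 1 (remaining 15 kg)
14 kg → truck 1 (remaining 1 kg)
Final trucks: [86,19,14] [83,35] [80] [76] [75] [71] [66].

7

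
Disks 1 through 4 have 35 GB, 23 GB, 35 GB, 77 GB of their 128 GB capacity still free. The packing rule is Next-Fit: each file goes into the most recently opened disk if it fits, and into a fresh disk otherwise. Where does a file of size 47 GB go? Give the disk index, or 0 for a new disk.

4

Next-Fit only looks at disk 4, which has 77 GB free.
47 GB fits there.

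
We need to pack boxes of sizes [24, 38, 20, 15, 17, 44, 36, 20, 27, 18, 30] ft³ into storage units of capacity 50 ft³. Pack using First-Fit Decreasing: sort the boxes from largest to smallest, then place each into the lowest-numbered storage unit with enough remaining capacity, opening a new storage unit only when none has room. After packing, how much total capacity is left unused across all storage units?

61

Sorted descending: 44, 38, 36, 30, 27, 24, 20, 20, 18, 17, 15.
44 ft³ → storage unit 1 (remaining 6 ft³)
38 ft³ → storage unit 2 (remaining 12 ft³)
36 ft³ → storage unit 3 (remaining 14 ft³)
30 ft³ → storage unit 4 (remaining 20 ft³)
27 ft³ → storage unit 5 (remaining 23 ft³)
24 ft³ → storage unit 6 (remaining 26 ft³)
20 ft³ → storage unit 4 (remaining 0 ft³)
20 ft³ → storage unit 5 (remaining 3 ft³)
18 ft³ → storage unit 6 (remaining 8 ft³)
17 ft³ → storage unit 7 (remaining 33 ft³)
15 ft³ → storage unit 7 (remaining 18 ft³)
7 storage units × 50 ft³ = 350 ft³; used 289 ft³; unused 61 ft³.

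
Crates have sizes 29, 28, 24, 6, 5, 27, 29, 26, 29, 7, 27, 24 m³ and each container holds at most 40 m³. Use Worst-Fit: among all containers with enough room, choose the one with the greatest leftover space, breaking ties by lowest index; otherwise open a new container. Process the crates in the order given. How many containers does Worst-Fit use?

9

29 m³ → container 1 (remaining 11 m³)
28 m³ → container 2 (remaining 12 m³)
24 m³ → container 3 (remaining 16 m³)
6 m³ → container 3 (remaining 10 m³)
5 m³ → container 2 (remaining 7 m³)
27 m³ → container 4 (remaining 13 m³)
29 m³ → container 5 (remaining 11 m³)
26 m³ → container 6 (remaining 14 m³)
29 m³ → container 7 (remaining 11 m³)
7 m³ → container 6 (remaining 7 m³)
27 m³ → container 8 (remaining 13 m³)
24 m³ → container 9 (remaining 16 m³)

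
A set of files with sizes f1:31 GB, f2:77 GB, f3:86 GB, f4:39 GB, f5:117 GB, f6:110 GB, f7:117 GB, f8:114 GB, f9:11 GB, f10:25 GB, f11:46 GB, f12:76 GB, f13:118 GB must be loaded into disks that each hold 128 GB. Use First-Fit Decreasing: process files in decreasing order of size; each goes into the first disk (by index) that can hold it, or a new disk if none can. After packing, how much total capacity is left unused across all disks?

185

Sorted descending: 118, 117, 117, 114, 110, 86, 77, 76, 46, 39, 31, 25, 11.
Put 118 GB in disk 1; 10 GB remain.
Put 117 GB in disk 2; 11 GB remain.
Put 117 GB in disk 3; 11 GB remain.
Put 114 GB in disk 4; 14 GB remain.
Put 110 GB in disk 5; 18 GB remain.
Put 86 GB in disk 6; 42 GB remain.
Put 77 GB in disk 7; 51 GB remain.
Put 76 GB in disk 8; 52 GB remain.
Put 46 GB in disk 7; 5 GB remain.
Put 39 GB in disk 6; 3 GB remain.
Put 31 GB in disk 8; 21 GB remain.
Put 25 GB in disk 9; 103 GB remain.
Put 11 GB in disk 2; 0 GB remain.
9 disks × 128 GB = 1152 GB; used 967 GB; unused 185 GB.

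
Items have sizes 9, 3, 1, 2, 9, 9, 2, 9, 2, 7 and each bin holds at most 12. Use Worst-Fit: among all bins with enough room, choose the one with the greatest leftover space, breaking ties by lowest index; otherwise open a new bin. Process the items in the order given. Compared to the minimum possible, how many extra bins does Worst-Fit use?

Worst-Fit: [9,3] [1,2,9] [9,2] [9,2] [7] → 5 bins.
Total size 53; any packing needs at least ⌈53/12⌉ = 5 bins.
So 5 is already optimal.

0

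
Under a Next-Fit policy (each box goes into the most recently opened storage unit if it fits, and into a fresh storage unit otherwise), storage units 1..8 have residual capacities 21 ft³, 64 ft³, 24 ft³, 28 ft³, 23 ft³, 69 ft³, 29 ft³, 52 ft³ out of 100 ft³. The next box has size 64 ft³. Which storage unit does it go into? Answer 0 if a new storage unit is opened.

Next-Fit only looks at storage unit 8, which has 52 ft³ free.
64 ft³ does not fit, so a new storage unit is opened.

0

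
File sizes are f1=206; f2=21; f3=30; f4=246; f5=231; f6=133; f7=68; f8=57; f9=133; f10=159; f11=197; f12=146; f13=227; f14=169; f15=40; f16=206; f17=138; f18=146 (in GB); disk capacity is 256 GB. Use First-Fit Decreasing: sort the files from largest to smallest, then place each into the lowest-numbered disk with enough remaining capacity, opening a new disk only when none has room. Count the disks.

Sorted descending: 246, 231, 227, 206, 206, 197, 169, 159, 146, 146, 138, 133, 133, 68, 57, 40, 30, 21.
disk 1: place 246 GB, 10 GB left
disk 2: place 231 GB, 25 GB left
disk 3: place 227 GB, 29 GB left
disk 4: place 206 GB, 50 GB left
disk 5: place 206 GB, 50 GB left
disk 6: place 197 GB, 59 GB left
disk 7: place 169 GB, 87 GB left
disk 8: place 159 GB, 97 GB left
disk 9: place 146 GB, 110 GB left
disk 10: place 146 GB, 110 GB left
disk 11: place 138 GB, 118 GB left
disk 12: place 133 GB, 123 GB left
disk 13: place 133 GB, 123 GB left
disk 7: place 68 GB, 19 GB left
disk 6: place 57 GB, 2 GB left
disk 4: place 40 GB, 10 GB left
disk 5: place 30 GB, 20 GB left
disk 2: place 21 GB, 4 GB left

13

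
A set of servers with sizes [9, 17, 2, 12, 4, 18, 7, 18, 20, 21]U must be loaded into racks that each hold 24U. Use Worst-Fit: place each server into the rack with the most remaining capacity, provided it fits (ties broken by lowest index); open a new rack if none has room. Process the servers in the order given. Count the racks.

9U → rack 1 (remaining 15U)
17U → rack 2 (remaining 7U)
2U → rack 1 (remaining 13U)
12U → rack 1 (remaining 1U)
4U → rack 2 (remaining 3U)
18U → rack 3 (remaining 6U)
7U → rack 4 (remaining 17U)
18U → rack 5 (remaining 6U)
20U → rack 6 (remaining 4U)
21U → rack 7 (remaining 3U)
Final racks: [9,2,12] [17,4] [18] [7] [18] [20] [21].

7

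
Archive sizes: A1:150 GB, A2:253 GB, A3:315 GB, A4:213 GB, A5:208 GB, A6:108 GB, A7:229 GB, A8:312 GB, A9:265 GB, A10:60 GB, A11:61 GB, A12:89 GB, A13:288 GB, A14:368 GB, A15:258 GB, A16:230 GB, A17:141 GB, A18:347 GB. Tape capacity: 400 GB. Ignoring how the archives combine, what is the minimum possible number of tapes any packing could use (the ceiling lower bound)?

Total size = 150 + 253 + 315 + 213 + 208 + 108 + 229 + 312 + 265 + 60 + 61 + 89 + 288 + 368 + 258 + 230 + 141 + 347 = 3895 GB.
⌈3895 / 400⌉ = 10.

10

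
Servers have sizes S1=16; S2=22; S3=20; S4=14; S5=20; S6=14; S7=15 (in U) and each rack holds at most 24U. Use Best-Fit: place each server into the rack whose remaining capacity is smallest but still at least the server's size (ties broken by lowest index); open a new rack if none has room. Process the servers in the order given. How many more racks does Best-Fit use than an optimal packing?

0

Best-Fit: [16] [22] [20] [14] [20] [14] [15] → 7 racks.
7 servers exceed 12U (half the capacity), and no two of those can share a rack, so at least 7 racks are needed.
So 7 is already optimal.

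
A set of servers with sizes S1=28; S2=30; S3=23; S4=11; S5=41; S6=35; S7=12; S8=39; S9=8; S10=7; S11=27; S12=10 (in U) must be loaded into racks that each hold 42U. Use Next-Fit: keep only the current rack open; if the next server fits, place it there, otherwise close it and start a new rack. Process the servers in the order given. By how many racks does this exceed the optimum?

Next-Fit: [28] [30] [23,11] [41] [35] [12] [39] [8,7,27] [10] → 9 racks.
Total size 271U; any packing needs at least ⌈271/42⌉ = 7 racks.
An optimal packing achieves that bound: [41] [39] [35,7] [30,12] [28,11] [27,10] [23,8] → 7 racks.
Excess: 9 − 7 = 2.

2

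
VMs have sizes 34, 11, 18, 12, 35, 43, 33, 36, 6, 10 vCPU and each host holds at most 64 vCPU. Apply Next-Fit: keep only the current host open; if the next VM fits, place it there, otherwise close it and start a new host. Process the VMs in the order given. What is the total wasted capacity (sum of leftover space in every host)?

host 1: place 34 vCPU, 30 vCPU left
host 1: place 11 vCPU, 19 vCPU left
host 1: place 18 vCPU, 1 vCPU left
host 2: place 12 vCPU, 52 vCPU left
host 2: place 35 vCPU, 17 vCPU left
host 3: place 43 vCPU, 21 vCPU left
host 4: place 33 vCPU, 31 vCPU left
host 5: place 36 vCPU, 28 vCPU left
host 5: place 6 vCPU, 22 vCPU left
host 5: place 10 vCPU, 12 vCPU left
5 hosts × 64 vCPU = 320 vCPU; used 238 vCPU; unused 82 vCPU.

82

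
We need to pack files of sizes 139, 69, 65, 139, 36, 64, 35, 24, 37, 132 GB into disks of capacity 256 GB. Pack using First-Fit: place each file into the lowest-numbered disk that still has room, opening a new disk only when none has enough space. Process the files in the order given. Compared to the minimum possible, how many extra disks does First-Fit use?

1

First-Fit: [139,69,36] [65,139,35] [64,24,37] [132] → 4 disks.
Total size 740 GB; any packing needs at least ⌈740/256⌉ = 3 disks.
An optimal packing achieves that bound: [139,69,37] [139,65,36] [132,64,35,24] → 3 disks.
Excess: 4 − 3 = 1.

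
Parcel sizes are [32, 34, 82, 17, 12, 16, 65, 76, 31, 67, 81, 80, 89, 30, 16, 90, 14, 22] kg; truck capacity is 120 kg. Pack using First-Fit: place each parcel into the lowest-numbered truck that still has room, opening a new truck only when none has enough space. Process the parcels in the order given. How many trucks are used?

9 trucks

32 kg → truck 1 (remaining 88 kg)
34 kg → truck 1 (remaining 54 kg)
82 kg → truck 2 (remaining 38 kg)
17 kg → truck 1 (remaining 37 kg)
12 kg → truck 1 (remaining 25 kg)
16 kg → truck 1 (remaining 9 kg)
65 kg → truck 3 (remaining 55 kg)
76 kg → truck 4 (remaining 44 kg)
31 kg → truck 2 (remaining 7 kg)
67 kg → truck 5 (remaining 53 kg)
81 kg → truck 6 (remaining 39 kg)
80 kg → truck 7 (remaining 40 kg)
89 kg → truck 8 (remaining 31 kg)
30 kg → truck 3 (remaining 25 kg)
16 kg → truck 3 (remaining 9 kg)
90 kg → truck 9 (remaining 30 kg)
14 kg → truck 4 (remaining 30 kg)
22 kg → truck 4 (remaining 8 kg)
Final trucks: [32,34,17,12,16] [82,31] [65,30,16] [76,14,22] [67] [81] [80] [89] [90].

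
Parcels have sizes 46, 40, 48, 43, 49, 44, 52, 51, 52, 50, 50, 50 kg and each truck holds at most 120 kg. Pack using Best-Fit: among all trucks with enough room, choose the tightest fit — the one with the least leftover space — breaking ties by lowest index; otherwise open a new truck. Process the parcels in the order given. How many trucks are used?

6

46 kg → truck 1 (remaining 74 kg)
40 kg → truck 1 (remaining 34 kg)
48 kg → truck 2 (remaining 72 kg)
43 kg → truck 2 (remaining 29 kg)
49 kg → truck 3 (remaining 71 kg)
44 kg → truck 3 (remaining 27 kg)
52 kg → truck 4 (remaining 68 kg)
51 kg → truck 4 (remaining 17 kg)
52 kg → truck 5 (remaining 68 kg)
50 kg → truck 5 (remaining 18 kg)
50 kg → truck 6 (remaining 70 kg)
50 kg → truck 6 (remaining 20 kg)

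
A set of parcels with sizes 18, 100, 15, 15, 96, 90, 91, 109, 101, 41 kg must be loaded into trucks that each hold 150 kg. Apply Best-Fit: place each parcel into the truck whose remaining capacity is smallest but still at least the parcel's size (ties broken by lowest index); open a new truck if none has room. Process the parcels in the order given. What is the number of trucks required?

6

Put 18 kg in truck 1; 132 kg remain.
Put 100 kg in truck 1; 32 kg remain.
Put 15 kg in truck 1; 17 kg remain.
Put 15 kg in truck 1; 2 kg remain.
Put 96 kg in truck 2; 54 kg remain.
Put 90 kg in truck 3; 60 kg remain.
Put 91 kg in truck 4; 59 kg remain.
Put 109 kg in truck 5; 41 kg remain.
Put 101 kg in truck 6; 49 kg remain.
Put 41 kg in truck 5; 0 kg remain.
Final trucks: [18,100,15,15] [96] [90] [91] [109,41] [101].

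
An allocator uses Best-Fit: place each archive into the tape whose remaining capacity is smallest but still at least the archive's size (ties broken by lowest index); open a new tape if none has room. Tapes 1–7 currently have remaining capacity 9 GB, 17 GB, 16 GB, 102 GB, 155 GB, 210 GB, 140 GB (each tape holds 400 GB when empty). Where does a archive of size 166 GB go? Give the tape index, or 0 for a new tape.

Tapes with room: tape 6 (210 GB).
Tightest fit is tape 6 with 210 GB free.

6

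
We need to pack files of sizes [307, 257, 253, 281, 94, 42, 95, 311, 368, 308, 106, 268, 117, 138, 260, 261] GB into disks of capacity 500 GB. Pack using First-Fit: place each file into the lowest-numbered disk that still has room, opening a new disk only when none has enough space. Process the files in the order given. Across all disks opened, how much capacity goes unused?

307 GB → disk 1 (remaining 193 GB)
257 GB → disk 2 (remaining 243 GB)
253 GB → disk 3 (remaining 247 GB)
281 GB → disk 4 (remaining 219 GB)
94 GB → disk 1 (remaining 99 GB)
42 GB → disk 1 (remaining 57 GB)
95 GB → disk 2 (remaining 148 GB)
311 GB → disk 5 (remaining 189 GB)
368 GB → disk 6 (remaining 132 GB)
308 GB → disk 7 (remaining 192 GB)
106 GB → disk 2 (remaining 42 GB)
268 GB → disk 8 (remaining 232 GB)
117 GB → disk 3 (remaining 130 GB)
138 GB → disk 4 (remaining 81 GB)
260 GB → disk 9 (remaining 240 GB)
261 GB → disk 10 (remaining 239 GB)
10 disks × 500 GB = 5000 GB; used 3466 GB; unused 1534 GB.

1534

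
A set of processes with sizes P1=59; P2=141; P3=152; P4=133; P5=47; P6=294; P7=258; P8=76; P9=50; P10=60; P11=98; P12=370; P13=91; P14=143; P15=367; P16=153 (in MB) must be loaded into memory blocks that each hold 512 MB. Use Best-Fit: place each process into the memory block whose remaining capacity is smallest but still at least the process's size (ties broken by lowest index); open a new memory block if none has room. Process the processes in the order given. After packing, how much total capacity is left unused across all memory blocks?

580

P1 (59 MB) → memory block 1 (remaining 453 MB)
P2 (141 MB) → memory block 1 (remaining 312 MB)
P3 (152 MB) → memory block 1 (remaining 160 MB)
P4 (133 MB) → memory block 1 (remaining 27 MB)
P5 (47 MB) → memory block 2 (remaining 465 MB)
P6 (294 MB) → memory block 2 (remaining 171 MB)
P7 (258 MB) → memory block 3 (remaining 254 MB)
P8 (76 MB) → memory block 2 (remaining 95 MB)
P9 (50 MB) → memory block 2 (remaining 45 MB)
P10 (60 MB) → memory block 3 (remaining 194 MB)
P11 (98 MB) → memory block 3 (remaining 96 MB)
P12 (370 MB) → memory block 4 (remaining 142 MB)
P13 (91 MB) → memory block 3 (remaining 5 MB)
P14 (143 MB) → memory block 5 (remaining 369 MB)
P15 (367 MB) → memory block 5 (remaining 2 MB)
P16 (153 MB) → memory block 6 (remaining 359 MB)
6 memory blocks × 512 MB = 3072 MB; used 2492 MB; unused 580 MB.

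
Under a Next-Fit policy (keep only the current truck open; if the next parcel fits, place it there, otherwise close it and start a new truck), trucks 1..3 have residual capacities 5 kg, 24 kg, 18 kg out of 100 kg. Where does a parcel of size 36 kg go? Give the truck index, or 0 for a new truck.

Next-Fit only looks at truck 3, which has 18 kg free.
36 kg does not fit, so a new truck is opened.

0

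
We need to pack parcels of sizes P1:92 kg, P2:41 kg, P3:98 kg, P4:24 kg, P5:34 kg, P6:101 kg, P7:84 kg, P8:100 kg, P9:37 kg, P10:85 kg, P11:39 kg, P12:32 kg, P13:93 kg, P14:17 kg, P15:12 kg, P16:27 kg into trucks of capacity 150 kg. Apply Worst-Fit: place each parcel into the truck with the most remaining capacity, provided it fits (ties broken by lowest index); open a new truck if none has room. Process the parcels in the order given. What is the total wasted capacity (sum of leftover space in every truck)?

134

truck 1: place P1 (92 kg), 58 kg left
truck 1: place P2 (41 kg), 17 kg left
truck 2: place P3 (98 kg), 52 kg left
truck 2: place P4 (24 kg), 28 kg left
truck 3: place P5 (34 kg), 116 kg left
truck 3: place P6 (101 kg), 15 kg left
truck 4: place P7 (84 kg), 66 kg left
truck 5: place P8 (100 kg), 50 kg left
truck 4: place P9 (37 kg), 29 kg left
truck 6: place P10 (85 kg), 65 kg left
truck 6: place P11 (39 kg), 26 kg left
truck 5: place P12 (32 kg), 18 kg left
truck 7: place P13 (93 kg), 57 kg left
truck 7: place P14 (17 kg), 40 kg left
truck 7: place P15 (12 kg), 28 kg left
truck 4: place P16 (27 kg), 2 kg left
7 trucks × 150 kg = 1050 kg; used 916 kg; unused 134 kg.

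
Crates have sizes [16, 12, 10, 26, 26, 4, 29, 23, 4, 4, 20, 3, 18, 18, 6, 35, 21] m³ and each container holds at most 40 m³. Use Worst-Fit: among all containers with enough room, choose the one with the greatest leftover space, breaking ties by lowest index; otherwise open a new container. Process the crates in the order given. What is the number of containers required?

9

16 m³ → container 1 (remaining 24 m³)
12 m³ → container 1 (remaining 12 m³)
10 m³ → container 1 (remaining 2 m³)
26 m³ → container 2 (remaining 14 m³)
26 m³ → container 3 (remaining 14 m³)
4 m³ → container 2 (remaining 10 m³)
29 m³ → container 4 (remaining 11 m³)
23 m³ → container 5 (remaining 17 m³)
4 m³ → container 5 (remaining 13 m³)
4 m³ → container 3 (remaining 10 m³)
20 m³ → container 6 (remaining 20 m³)
3 m³ → container 6 (remaining 17 m³)
18 m³ → container 7 (remaining 22 m³)
18 m³ → container 7 (remaining 4 m³)
6 m³ → container 6 (remaining 11 m³)
35 m³ → container 8 (remaining 5 m³)
21 m³ → container 9 (remaining 19 m³)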